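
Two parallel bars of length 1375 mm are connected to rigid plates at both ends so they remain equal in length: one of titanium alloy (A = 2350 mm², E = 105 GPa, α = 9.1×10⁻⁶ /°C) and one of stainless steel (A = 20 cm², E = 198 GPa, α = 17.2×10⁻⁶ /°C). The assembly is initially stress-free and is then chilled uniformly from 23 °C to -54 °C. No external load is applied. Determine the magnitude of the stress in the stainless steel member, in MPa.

Equilibrium of a rigid end plate with no external load gives equal and opposite internal forces ±P in the two members. Since α_{stainless steel} > α_{titanium alloy}, cooling drives the stainless steel into tension and the titanium alloy into compression.
Compatibility of the two members (thermal + elastic change equal): (α₁ − α₂)ΔT = P·[1/(A₁E₁) + 1/(A₂E₂)].
|α₁ − α₂|·ΔT = 8.1×10⁻⁶ × 77 = 0.0006237.
1/(A₁E₁) + 1/(A₂E₂) = 1/(2350×105×10³) + 1/(2000×198×10³) = 6.578×10⁻⁹ N⁻¹.
P = 0.0006237 / 6.578×10⁻⁹ = 94820 N = 94.82 kN.
σ_{stainless steel} = P/A₂ = 94820/2000 = 47.41 MPa, tensile.

σ ≈ 47.4 MPa (tensile)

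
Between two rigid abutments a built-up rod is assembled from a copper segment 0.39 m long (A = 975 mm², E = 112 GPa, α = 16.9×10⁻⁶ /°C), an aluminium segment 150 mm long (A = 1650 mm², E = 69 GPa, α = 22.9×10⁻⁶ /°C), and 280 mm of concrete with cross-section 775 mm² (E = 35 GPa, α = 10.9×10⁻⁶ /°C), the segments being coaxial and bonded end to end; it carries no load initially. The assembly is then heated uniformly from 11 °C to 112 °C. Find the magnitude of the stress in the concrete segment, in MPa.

Free thermal expansion of the whole bar: Σ αᵢΔT Lᵢ = 16.9×10⁻⁶×101×390 + 22.9×10⁻⁶×101×150 + 10.9×10⁻⁶×101×280 = 1.321 mm.
The rigid supports impose zero overall length change; the single axial force P common to all segments must satisfy P Σ Lᵢ/(AᵢEᵢ) = δ_free.
The series flexibility is Σ Lᵢ/(AᵢEᵢ) = 390/(975×112×10³) + 150/(1650×69×10³) + 280/(775×35×10³) = 1.521×10⁻⁵ mm/N.
P = 1.321 / 1.521×10⁻⁵ = 86830 N = 86.83 kN, compressive.
σ_{concrete} = P / A = 86830 / 775 = 112 MPa.

σ ≈ 112 MPa (compressive)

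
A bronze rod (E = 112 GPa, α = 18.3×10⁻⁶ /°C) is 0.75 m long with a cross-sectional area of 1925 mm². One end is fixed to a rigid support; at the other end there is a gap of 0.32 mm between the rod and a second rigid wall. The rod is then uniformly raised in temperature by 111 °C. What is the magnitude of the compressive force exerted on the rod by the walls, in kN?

P ≈ 346 kN

Free thermal elongation = αΔT L = 18.3×10⁻⁶ × 111 × 750 = 1.523 mm.
After closing the 0.32 mm clearance, 1.523 − 0.32 = 1.203 mm of expansion remains to be suppressed by the wall.
Compatibility: PL/(AE) = 1.203 mm, so σ = P/A = E × (1.203/750) = 179.7 MPa.
Force on the wall = σA = 179.7 × 1925 mm² = 346 kN.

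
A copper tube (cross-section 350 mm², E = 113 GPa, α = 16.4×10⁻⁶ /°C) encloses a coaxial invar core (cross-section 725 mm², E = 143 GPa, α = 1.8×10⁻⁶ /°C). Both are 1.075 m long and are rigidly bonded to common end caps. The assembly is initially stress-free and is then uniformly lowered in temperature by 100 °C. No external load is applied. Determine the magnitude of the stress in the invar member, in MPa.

Equilibrium of a rigid end plate with no external load gives equal and opposite internal forces ±P in the two members. Since α_{copper} > α_{invar}, cooling drives the copper into tension and the invar into compression.
Setting the final lengths equal and cancelling L: (α₁ − α₂)ΔT = P/(A₁E₁) + P/(A₂E₂).
|α₁ − α₂|·ΔT = 14.6×10⁻⁶ × 100 = 0.00146.
1/(A₁E₁) + 1/(A₂E₂) = 1/(350×113×10³) + 1/(725×143×10³) = 3.493×10⁻⁸ N⁻¹.
P = 0.00146 / 3.493×10⁻⁸ = 41800 N = 41.8 kN.
σ_{invar} = P/A₂ = 41800/725 = 57.65 MPa, compressive.

σ ≈ 57.7 MPa (compressive)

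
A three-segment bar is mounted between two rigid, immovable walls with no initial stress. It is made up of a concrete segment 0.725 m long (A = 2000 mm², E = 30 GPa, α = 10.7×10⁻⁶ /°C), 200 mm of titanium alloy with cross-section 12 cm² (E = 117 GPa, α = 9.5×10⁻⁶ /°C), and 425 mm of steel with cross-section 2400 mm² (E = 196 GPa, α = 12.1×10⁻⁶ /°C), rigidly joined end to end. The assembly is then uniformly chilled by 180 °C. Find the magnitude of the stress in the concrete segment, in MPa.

σ ≈ 92.4 MPa (tensile)

If the supports were absent, the total length change would be Σ αᵢΔT Lᵢ = 10.7×10⁻⁶×180×725 + 9.5×10⁻⁶×180×200 + 12.1×10⁻⁶×180×425 = 2.664 mm.
The rigid supports impose zero overall length change; the single axial force P common to all segments must satisfy P Σ Lᵢ/(AᵢEᵢ) = δ_free.
The series flexibility is Σ Lᵢ/(AᵢEᵢ) = 725/(2000×30×10³) + 200/(1200×117×10³) + 425/(2400×196×10³) = 1.441×10⁻⁵ mm/N.
Hence P = δ_free / Σ(L/AE) = 2.664/1.441×10⁻⁵ = 184.9 kN (tensile).
σ_{concrete} = P / A = 184900 / 2000 = 92.43 MPa.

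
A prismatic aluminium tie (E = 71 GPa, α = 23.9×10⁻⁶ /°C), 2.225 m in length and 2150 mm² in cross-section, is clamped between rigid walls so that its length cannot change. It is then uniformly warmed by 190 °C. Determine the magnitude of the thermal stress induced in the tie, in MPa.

σ ≈ 322 MPa (compressive)

Because both ends are immovable the net strain is zero, and the suppressed thermal strain is αΔT = 23.9×10⁻⁶ × 190 = 4541×10⁻⁶.
Hence σ = E·αΔT = 71×10³ × 4541×10⁻⁶ = 322.4 MPa, compressive.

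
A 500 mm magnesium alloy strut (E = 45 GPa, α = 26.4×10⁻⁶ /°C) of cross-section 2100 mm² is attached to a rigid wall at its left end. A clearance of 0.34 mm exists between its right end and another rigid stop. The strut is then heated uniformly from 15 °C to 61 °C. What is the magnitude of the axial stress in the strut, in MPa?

σ ≈ 24 MPa (compressive)

Free thermal elongation = αΔT L = 26.4×10⁻⁶ × 46 × 500 = 0.6072 mm.
This exceeds the 0.34 mm gap, so the wall pushes back. The portion of expansion that must be recovered elastically is δ_free − gap = 0.6072 − 0.34 = 0.2672 mm.
That suppressed elongation corresponds to σ = E·Δ/L = 45×10³ × 0.2672/500 = 24.05 MPa.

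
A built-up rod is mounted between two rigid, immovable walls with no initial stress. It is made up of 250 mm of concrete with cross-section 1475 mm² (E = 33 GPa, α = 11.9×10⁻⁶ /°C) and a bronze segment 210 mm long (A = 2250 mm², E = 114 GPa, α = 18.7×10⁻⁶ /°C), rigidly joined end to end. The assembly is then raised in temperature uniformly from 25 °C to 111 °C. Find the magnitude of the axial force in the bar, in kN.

P ≈ 99.7 kN (compressive)

With the walls removed the bar would change length by δ_free = Σ αᵢΔT Lᵢ = 11.9×10⁻⁶×86×250 + 18.7×10⁻⁶×86×210 = 0.5936 mm.
The rigid supports impose zero overall length change; the single axial force P common to all segments must satisfy P Σ Lᵢ/(AᵢEᵢ) = δ_free.
Σ Lᵢ/(AᵢEᵢ) = 250/(1475×33×10³) + 210/(2250×114×10³) = 5.955×10⁻⁶ mm/N.
Hence P = δ_free / Σ(L/AE) = 0.5936/5.955×10⁻⁶ = 99.68 kN (compressive).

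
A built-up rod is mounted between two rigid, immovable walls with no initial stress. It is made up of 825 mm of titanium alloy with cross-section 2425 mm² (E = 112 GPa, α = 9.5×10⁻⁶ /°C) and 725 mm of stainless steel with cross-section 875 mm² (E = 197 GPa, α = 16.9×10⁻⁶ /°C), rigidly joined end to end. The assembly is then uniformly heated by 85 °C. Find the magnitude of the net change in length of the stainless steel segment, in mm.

Free thermal expansion of the whole bar: Σ αᵢΔT Lᵢ = 9.5×10⁻⁶×85×825 + 16.9×10⁻⁶×85×725 = 1.708 mm.
Since the ends are fixed, an axial force P builds up, equal in every segment, with P · Σ Lᵢ/(AᵢEᵢ) = δ_free.
The series flexibility is Σ Lᵢ/(AᵢEᵢ) = 825/(2425×112×10³) + 725/(875×197×10³) = 7.244×10⁻⁶ mm/N.
So P = 1.708 / 7.244×10⁻⁶ = 235.7 kN, compressive.
For the stainless steel segment, free thermal change = 16.9×10⁻⁶×85×725 = 1.041 mm and elastic change from P = 235700×725/(875×197×10³) = 0.9915 mm; these oppose, so the net change is 0.0499 mm (segment lengthens).

|ΔL| ≈ 0.0499 mm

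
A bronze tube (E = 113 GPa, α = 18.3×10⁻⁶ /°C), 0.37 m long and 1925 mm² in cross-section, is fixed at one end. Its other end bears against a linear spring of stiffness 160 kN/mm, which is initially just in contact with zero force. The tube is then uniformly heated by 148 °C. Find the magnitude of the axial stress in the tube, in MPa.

σ ≈ 65.5 MPa (compressive)

Free thermal expansion: δ_free = αΔT L = 18.3×10⁻⁶ × 148 × 370 = 1.002 mm.
Let P be the compressive force at the spring. The tube shortens elastically by PL/(AE) and the spring compresses by P/k; together these equal δ_free.
So P = δ_free / [L/(AE) + 1/k] = 1.002 / [ 370/(1925×113×10³) + 1/(160×10³) ].
P = 1.002 / 7.951×10⁻⁶ = 126000 N.
σ = P/A = 126000/1925 = 65.47 MPa.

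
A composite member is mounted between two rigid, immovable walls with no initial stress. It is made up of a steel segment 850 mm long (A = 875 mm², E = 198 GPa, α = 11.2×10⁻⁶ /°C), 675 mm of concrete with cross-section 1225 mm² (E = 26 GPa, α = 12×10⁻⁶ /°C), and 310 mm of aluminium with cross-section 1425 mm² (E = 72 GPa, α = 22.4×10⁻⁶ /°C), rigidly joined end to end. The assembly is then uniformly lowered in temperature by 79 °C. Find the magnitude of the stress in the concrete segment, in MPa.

σ ≈ 54.4 MPa (tensile)

With the walls removed the bar would change length by δ_free = Σ αᵢΔT Lᵢ = 11.2×10⁻⁶×79×850 + 12×10⁻⁶×79×675 + 22.4×10⁻⁶×79×310 = 1.941 mm.
The rigid supports impose zero overall length change; the single axial force P common to all segments must satisfy P Σ Lᵢ/(AᵢEᵢ) = δ_free.
Σ Lᵢ/(AᵢEᵢ) = 850/(875×198×10³) + 675/(1225×26×10³) + 310/(1425×72×10³) = 2.912×10⁻⁵ mm/N.
So P = 1.941 / 2.912×10⁻⁵ = 66.64 kN, tensile.
σ_{concrete} = P / A = 66640 / 1225 = 54.4 MPa.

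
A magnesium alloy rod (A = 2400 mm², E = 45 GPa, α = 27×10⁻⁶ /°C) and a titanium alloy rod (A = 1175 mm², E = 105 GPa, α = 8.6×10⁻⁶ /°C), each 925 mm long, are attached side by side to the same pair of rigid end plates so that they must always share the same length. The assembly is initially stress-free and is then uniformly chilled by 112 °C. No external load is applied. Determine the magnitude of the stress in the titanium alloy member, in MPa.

σ ≈ 101 MPa (compressive)

Equilibrium of a rigid end plate with no external load gives equal and opposite internal forces ±P in the two members. Since α_{magnesium alloy} > α_{titanium alloy}, cooling drives the magnesium alloy into tension and the titanium alloy into compression.
Equating the net (thermal + elastic) strains gives |α₁ − α₂|·ΔT = P·[1/(A₁E₁) + 1/(A₂E₂)].
|α₁ − α₂|·ΔT = 18.4×10⁻⁶ × 112 = 0.002061.
1/(A₁E₁) + 1/(A₂E₂) = 1/(2400×45×10³) + 1/(1175×105×10³) = 1.736×10⁻⁸ N⁻¹.
So P = 0.002061 / 1.736×10⁻⁸ = 118.7 kN.
σ_{titanium alloy} = P/A₂ = 118700/1175 = 101 MPa, compressive.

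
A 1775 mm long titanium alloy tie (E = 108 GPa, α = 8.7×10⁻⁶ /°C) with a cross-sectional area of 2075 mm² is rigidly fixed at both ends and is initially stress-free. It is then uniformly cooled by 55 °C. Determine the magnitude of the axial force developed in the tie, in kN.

P ≈ 107 kN (tensile)

Full restraint means ε = 0, so the stress is σ = EαΔT = 108×10³ × 8.7×10⁻⁶ × 55 = 51.68 MPa.
Then P = σA = 51.68 × 2075 mm² = 107.2 kN, tensile.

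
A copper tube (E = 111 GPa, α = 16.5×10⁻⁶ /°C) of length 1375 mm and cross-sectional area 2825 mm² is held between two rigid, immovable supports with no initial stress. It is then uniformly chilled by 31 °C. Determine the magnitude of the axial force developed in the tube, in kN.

With zero net strain, σ = E·αΔT = 111 GPa × 16.5×10⁻⁶ × 31 = 56.78 MPa.
Then P = σA = 56.78 × 2825 mm² = 160.4 kN, tensile.

P ≈ 160 kN (tensile)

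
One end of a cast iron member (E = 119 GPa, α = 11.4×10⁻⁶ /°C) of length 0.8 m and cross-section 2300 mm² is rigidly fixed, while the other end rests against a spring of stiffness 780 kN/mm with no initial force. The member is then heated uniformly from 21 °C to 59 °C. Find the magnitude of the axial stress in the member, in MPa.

σ ≈ 35.8 MPa (compressive)

If the spring were absent the member would lengthen by αΔT L = 11.4×10⁻⁶ × 38 × 800 = 0.3466 mm.
Let P be the compressive force at the spring. The member shortens elastically by PL/(AE) and the spring compresses by P/k; together these equal δ_free.
P [ L/(AE) + 1/k ] = δ_free → P [ 800/(2300×119×10³) + 1/(780×10³) ] = 0.3466.
P = 0.3466 / 4.205×10⁻⁶ = 82420 N.
σ = P/A = 82420/2300 = 35.83 MPa.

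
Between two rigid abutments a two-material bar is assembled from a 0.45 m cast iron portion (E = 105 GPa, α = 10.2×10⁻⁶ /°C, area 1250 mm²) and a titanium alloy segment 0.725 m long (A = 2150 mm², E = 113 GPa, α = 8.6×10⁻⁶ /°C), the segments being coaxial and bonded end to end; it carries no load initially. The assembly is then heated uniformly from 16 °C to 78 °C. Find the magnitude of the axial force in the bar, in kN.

P ≈ 105 kN (compressive)

If the supports were absent, the total length change would be Σ αᵢΔT Lᵢ = 10.2×10⁻⁶×62×450 + 8.6×10⁻⁶×62×725 = 0.6711 mm.
The walls prevent any net length change, so an axial force P (same in every segment) develops. Compatibility: P · Σ Lᵢ/(AᵢEᵢ) = δ_free.
Σ Lᵢ/(AᵢEᵢ) = 450/(1250×105×10³) + 725/(2150×113×10³) = 6.413×10⁻⁶ mm/N.
P = 0.6711 / 6.413×10⁻⁶ = 104700 N = 104.7 kN, compressive.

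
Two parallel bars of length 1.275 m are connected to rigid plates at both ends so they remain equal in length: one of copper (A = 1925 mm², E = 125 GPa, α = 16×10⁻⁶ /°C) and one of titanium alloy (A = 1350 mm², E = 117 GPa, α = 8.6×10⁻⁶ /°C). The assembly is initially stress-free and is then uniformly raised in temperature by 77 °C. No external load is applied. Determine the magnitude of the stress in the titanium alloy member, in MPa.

σ ≈ 40.2 MPa (tensile)

The copper has the larger α, so on heating it would change length more than the titanium alloy if both were free. The rigid plates force a common final length, so the copper is put into compression and the titanium alloy into tension, with equal and opposite forces P (no external load).
Equating the net (thermal + elastic) strains gives |α₁ − α₂|·ΔT = P·[1/(A₁E₁) + 1/(A₂E₂)].
|α₁ − α₂|·ΔT = 7.4×10⁻⁶ × 77 = 0.0005698.
1/(A₁E₁) + 1/(A₂E₂) = 1/(1925×125×10³) + 1/(1350×117×10³) = 1.049×10⁻⁸ N⁻¹.
P = 0.0005698 / 1.049×10⁻⁸ = 54330 N = 54.33 kN.
σ_{titanium alloy} = P/A₂ = 54330/1350 = 40.25 MPa, tensile.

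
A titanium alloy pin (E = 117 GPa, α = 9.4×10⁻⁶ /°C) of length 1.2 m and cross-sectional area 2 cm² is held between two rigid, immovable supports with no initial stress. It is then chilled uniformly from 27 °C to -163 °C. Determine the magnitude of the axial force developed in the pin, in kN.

Full restraint means ε = 0, so the stress is σ = EαΔT = 117×10³ × 9.4×10⁻⁶ × 190 = 209 MPa.
Then P = σA = 209 × 200 mm² = 41.79 kN, tensile.

P ≈ 41.8 kN (tensile)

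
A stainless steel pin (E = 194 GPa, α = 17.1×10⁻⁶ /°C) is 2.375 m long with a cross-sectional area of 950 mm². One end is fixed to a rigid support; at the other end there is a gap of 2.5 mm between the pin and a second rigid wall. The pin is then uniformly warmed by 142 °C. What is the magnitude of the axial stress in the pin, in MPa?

Free thermal elongation = αΔT L = 17.1×10⁻⁶ × 142 × 2375 = 5.767 mm.
After closing the 2.5 mm clearance, 5.767 − 2.5 = 3.267 mm of expansion remains to be suppressed by the wall.
That suppressed elongation corresponds to σ = E·Δ/L = 194×10³ × 3.267/2375 = 266.9 MPa.

σ ≈ 267 MPa (compressive)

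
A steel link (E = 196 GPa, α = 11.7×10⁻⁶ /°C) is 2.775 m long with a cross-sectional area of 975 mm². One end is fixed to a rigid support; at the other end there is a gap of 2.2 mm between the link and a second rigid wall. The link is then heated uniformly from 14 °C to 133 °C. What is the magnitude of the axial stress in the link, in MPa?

If the wall were absent the link would grow by αΔT L = 11.7×10⁻⁶ × 119 × 2775 = 3.864 mm.
This exceeds the 2.2 mm gap, so the wall pushes back. The portion of expansion that must be recovered elastically is δ_free − gap = 3.864 − 2.2 = 1.664 mm.
Compatibility: PL/(AE) = 1.664 mm, so σ = P/A = E × (1.664/2775) = 117.5 MPa.

σ ≈ 118 MPa (compressive)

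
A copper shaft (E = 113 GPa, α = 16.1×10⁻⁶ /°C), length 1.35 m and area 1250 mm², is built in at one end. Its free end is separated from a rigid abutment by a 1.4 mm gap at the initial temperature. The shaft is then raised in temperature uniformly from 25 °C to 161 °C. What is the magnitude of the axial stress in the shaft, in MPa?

σ ≈ 130 MPa (compressive)

Unrestrained expansion: δ_free = αΔT L = 16.1×10⁻⁶ × 136 × 1350 = 2.956 mm.
After closing the 1.4 mm clearance, 2.956 − 1.4 = 1.556 mm of expansion remains to be suppressed by the wall.
Compatibility: PL/(AE) = 1.556 mm, so σ = P/A = E × (1.556/1350) = 130.2 MPa.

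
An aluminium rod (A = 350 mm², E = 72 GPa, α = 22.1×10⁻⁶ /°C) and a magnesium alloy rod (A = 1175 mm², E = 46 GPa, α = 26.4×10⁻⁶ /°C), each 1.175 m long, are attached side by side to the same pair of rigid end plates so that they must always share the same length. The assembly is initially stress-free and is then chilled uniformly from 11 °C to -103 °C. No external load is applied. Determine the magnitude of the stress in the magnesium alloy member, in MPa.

σ ≈ 7.17 MPa (tensile)

Both members must finish at the same length. With the larger α, the magnesium alloy tends to over-contract; the plates restrain it, putting the magnesium alloy in tension and the aluminium in compression. With no external load the two internal forces are equal and opposite, magnitude P.
Compatibility of the two members (thermal + elastic change equal): (α₁ − α₂)ΔT = P·[1/(A₁E₁) + 1/(A₂E₂)].
|α₁ − α₂|·ΔT = 4.3×10⁻⁶ × 114 = 0.0004902.
1/(A₁E₁) + 1/(A₂E₂) = 1/(350×72×10³) + 1/(1175×46×10³) = 5.818×10⁻⁸ N⁻¹.
P = 0.0004902 / 5.818×10⁻⁸ = 8425 N = 8.425 kN.
σ_{magnesium alloy} = P/A₂ = 8425/1175 = 7.17 MPa, tensile.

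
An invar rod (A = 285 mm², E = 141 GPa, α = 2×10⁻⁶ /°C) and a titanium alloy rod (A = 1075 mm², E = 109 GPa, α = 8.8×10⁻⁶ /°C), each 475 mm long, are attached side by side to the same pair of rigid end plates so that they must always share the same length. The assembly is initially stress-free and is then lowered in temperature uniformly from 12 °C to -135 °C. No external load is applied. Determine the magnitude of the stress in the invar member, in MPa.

σ ≈ 105 MPa (compressive)

Equilibrium of a rigid end plate with no external load gives equal and opposite internal forces ±P in the two members. Since α_{titanium alloy} > α_{invar}, cooling drives the titanium alloy into tension and the invar into compression.
Equating the net (thermal + elastic) strains gives |α₁ − α₂|·ΔT = P·[1/(A₁E₁) + 1/(A₂E₂)].
|α₁ − α₂|·ΔT = 6.8×10⁻⁶ × 147 = 0.0009996.
1/(A₁E₁) + 1/(A₂E₂) = 1/(285×141×10³) + 1/(1075×109×10³) = 3.342×10⁻⁸ N⁻¹.
P = 0.0009996 / 3.342×10⁻⁸ = 29910 N = 29.91 kN.
σ_{invar} = P/A₁ = 29910/285 = 105 MPa, compressive.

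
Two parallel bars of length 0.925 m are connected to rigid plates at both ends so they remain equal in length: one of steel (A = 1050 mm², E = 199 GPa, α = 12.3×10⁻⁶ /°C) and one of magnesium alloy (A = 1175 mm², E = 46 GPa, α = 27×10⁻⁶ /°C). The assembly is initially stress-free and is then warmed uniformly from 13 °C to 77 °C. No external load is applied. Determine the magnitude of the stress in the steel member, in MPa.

The magnesium alloy has the larger α, so on heating it would change length more than the steel if both were free. The rigid plates force a common final length, so the magnesium alloy is put into compression and the steel into tension, with equal and opposite forces P (no external load).
Equating the net (thermal + elastic) strains gives |α₁ − α₂|·ΔT = P·[1/(A₁E₁) + 1/(A₂E₂)].
|α₁ − α₂|·ΔT = 14.7×10⁻⁶ × 64 = 0.0009408.
1/(A₁E₁) + 1/(A₂E₂) = 1/(1050×199×10³) + 1/(1175×46×10³) = 2.329×10⁻⁸ N⁻¹.
P = 0.0009408 / 2.329×10⁻⁸ = 40400 N = 40.4 kN.
σ_{steel} = P/A₁ = 40400/1050 = 38.48 MPa, tensile.

σ ≈ 38.5 MPa (tensile)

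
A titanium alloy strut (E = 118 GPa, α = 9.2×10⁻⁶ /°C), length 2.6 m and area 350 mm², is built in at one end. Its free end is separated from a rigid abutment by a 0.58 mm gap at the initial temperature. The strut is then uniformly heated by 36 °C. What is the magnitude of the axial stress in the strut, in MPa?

Free thermal elongation = αΔT L = 9.2×10⁻⁶ × 36 × 2600 = 0.8611 mm.
This exceeds the 0.58 mm gap, so the wall pushes back. The portion of expansion that must be recovered elastically is δ_free − gap = 0.8611 − 0.58 = 0.2811 mm.
Compatibility: PL/(AE) = 0.2811 mm, so σ = P/A = E × (0.2811/2600) = 12.76 MPa.

σ ≈ 12.8 MPa (compressive)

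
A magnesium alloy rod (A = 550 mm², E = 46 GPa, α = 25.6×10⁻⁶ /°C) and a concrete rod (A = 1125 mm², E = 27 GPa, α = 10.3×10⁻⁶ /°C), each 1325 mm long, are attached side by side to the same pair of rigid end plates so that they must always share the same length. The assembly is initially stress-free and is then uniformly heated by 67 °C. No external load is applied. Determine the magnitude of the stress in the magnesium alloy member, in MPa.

The magnesium alloy has the larger α, so on heating it would change length more than the concrete if both were free. The rigid plates force a common final length, so the magnesium alloy is put into compression and the concrete into tension, with equal and opposite forces P (no external load).
Equating the net (thermal + elastic) strains gives |α₁ − α₂|·ΔT = P·[1/(A₁E₁) + 1/(A₂E₂)].
|α₁ − α₂|·ΔT = 15.3×10⁻⁶ × 67 = 0.001025.
1/(A₁E₁) + 1/(A₂E₂) = 1/(550×46×10³) + 1/(1125×27×10³) = 7.245×10⁻⁸ N⁻¹.
So P = 0.001025 / 7.245×10⁻⁸ = 14.15 kN.
σ_{magnesium alloy} = P/A₁ = 14150/550 = 25.73 MPa, compressive.

σ ≈ 25.7 MPa (compressive)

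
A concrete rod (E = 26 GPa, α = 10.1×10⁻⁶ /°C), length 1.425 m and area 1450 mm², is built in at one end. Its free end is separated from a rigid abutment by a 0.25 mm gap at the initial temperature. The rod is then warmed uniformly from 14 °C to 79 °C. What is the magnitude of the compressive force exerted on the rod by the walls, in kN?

Free thermal elongation = αΔT L = 10.1×10⁻⁶ × 65 × 1425 = 0.9355 mm.
The gap closes (δ_free > 0.25 mm) and the wall then resists a further 0.9355 − 0.25 = 0.6855 mm of expansion.
That suppressed elongation corresponds to σ = E·Δ/L = 26×10³ × 0.6855/1425 = 12.51 MPa.
P = σA = 12.51 × 1450 = 18.14 kN.

P ≈ 18.1 kN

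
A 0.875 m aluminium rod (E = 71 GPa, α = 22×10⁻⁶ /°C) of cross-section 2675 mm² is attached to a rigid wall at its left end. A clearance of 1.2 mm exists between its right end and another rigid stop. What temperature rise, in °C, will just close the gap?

The gap closes when αΔT L = 1.2 mm, since the rod is still unstressed at that instant.
ΔT = 1.2 / (22×10⁻⁶ × 875) = 62.34 °C.

ΔT ≈ 62.3 °C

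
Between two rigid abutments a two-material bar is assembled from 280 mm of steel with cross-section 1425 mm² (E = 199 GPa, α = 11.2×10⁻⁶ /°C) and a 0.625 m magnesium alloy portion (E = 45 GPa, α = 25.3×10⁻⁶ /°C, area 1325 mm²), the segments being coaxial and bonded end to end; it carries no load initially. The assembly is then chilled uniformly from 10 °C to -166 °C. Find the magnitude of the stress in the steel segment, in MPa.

Free thermal contraction of the whole bar: Σ αᵢΔT Lᵢ = 11.2×10⁻⁶×176×280 + 25.3×10⁻⁶×176×625 = 3.335 mm.
The walls prevent any net length change, so an axial force P (same in every segment) develops. Compatibility: P · Σ Lᵢ/(AᵢEᵢ) = δ_free.
The series flexibility is Σ Lᵢ/(AᵢEᵢ) = 280/(1425×199×10³) + 625/(1325×45×10³) = 1.147×10⁻⁵ mm/N.
P = 3.335 / 1.147×10⁻⁵ = 290800 N = 290.8 kN, tensile.
σ_{steel} = P / A = 290800 / 1425 = 204 MPa.

σ ≈ 204 MPa (tensile)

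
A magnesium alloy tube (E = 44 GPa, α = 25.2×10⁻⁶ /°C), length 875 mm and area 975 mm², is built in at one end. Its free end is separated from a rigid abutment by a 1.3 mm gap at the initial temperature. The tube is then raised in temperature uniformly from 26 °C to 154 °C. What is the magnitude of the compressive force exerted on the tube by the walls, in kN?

P ≈ 74.6 kN

Free thermal elongation = αΔT L = 25.2×10⁻⁶ × 128 × 875 = 2.822 mm.
The gap closes (δ_free > 1.3 mm) and the wall then resists a further 2.822 − 1.3 = 1.522 mm of expansion.
That suppressed elongation corresponds to σ = E·Δ/L = 44×10³ × 1.522/875 = 76.55 MPa.
Force on the wall = σA = 76.55 × 975 mm² = 74.64 kN.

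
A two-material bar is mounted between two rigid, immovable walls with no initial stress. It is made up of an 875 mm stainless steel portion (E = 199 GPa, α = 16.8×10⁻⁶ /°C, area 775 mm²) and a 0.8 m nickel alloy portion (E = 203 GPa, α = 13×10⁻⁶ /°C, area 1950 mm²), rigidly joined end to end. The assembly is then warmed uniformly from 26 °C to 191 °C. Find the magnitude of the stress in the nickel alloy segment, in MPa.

σ ≈ 276 MPa (compressive)

If the supports were absent, the total length change would be Σ αᵢΔT Lᵢ = 16.8×10⁻⁶×165×875 + 13×10⁻⁶×165×800 = 4.141 mm.
The rigid supports impose zero overall length change; the single axial force P common to all segments must satisfy P Σ Lᵢ/(AᵢEᵢ) = δ_free.
The series flexibility is Σ Lᵢ/(AᵢEᵢ) = 875/(775×199×10³) + 800/(1950×203×10³) = 7.694×10⁻⁶ mm/N.
So P = 4.141 / 7.694×10⁻⁶ = 538.2 kN, compressive.
σ_{nickel alloy} = P / A = 538200 / 1950 = 276 MPa.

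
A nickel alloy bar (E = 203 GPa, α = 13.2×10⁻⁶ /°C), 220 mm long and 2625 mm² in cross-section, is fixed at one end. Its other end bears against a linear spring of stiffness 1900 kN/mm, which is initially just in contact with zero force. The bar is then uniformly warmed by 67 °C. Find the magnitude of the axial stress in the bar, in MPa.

σ ≈ 78.9 MPa (compressive)

If the spring were absent the bar would lengthen by αΔT L = 13.2×10⁻⁶ × 67 × 220 = 0.1946 mm.
With a force P in the spring, the elastic change of the bar is PL/(AE) and that of the spring is P/k; compatibility requires their sum to equal δ_free.
So P = δ_free / [L/(AE) + 1/k] = 0.1946 / [ 220/(2625×203×10³) + 1/(1900×10³) ].
P = 0.1946 / 9.392×10⁻⁷ = 207200 N.
σ = P/A = 207200/2625 = 78.92 MPa.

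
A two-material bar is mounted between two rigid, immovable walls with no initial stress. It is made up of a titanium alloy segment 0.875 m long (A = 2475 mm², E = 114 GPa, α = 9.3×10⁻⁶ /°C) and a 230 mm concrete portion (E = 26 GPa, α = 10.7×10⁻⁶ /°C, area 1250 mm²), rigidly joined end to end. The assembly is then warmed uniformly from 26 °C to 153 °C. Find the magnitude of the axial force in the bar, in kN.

Free thermal expansion of the whole bar: Σ αᵢΔT Lᵢ = 9.3×10⁻⁶×127×875 + 10.7×10⁻⁶×127×230 = 1.346 mm.
The walls prevent any net length change, so an axial force P (same in every segment) develops. Compatibility: P · Σ Lᵢ/(AᵢEᵢ) = δ_free.
The series flexibility is Σ Lᵢ/(AᵢEᵢ) = 875/(2475×114×10³) + 230/(1250×26×10³) = 1.018×10⁻⁵ mm/N.
P = 1.346 / 1.018×10⁻⁵ = 132200 N = 132.2 kN, compressive.

P ≈ 132 kN (compressive)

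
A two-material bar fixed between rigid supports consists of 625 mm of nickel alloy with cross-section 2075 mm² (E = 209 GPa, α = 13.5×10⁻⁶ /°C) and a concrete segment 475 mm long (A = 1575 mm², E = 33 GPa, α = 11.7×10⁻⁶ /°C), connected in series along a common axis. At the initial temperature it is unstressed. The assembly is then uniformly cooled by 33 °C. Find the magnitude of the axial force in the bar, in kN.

With the walls removed the bar would change length by δ_free = Σ αᵢΔT Lᵢ = 13.5×10⁻⁶×33×625 + 11.7×10⁻⁶×33×475 = 0.4618 mm.
The rigid supports impose zero overall length change; the single axial force P common to all segments must satisfy P Σ Lᵢ/(AᵢEᵢ) = δ_free.
Σ Lᵢ/(AᵢEᵢ) = 625/(2075×209×10³) + 475/(1575×33×10³) = 1.058×10⁻⁵ mm/N.
P = 0.4618 / 1.058×10⁻⁵ = 43650 N = 43.65 kN, tensile.

P ≈ 43.7 kN (tensile)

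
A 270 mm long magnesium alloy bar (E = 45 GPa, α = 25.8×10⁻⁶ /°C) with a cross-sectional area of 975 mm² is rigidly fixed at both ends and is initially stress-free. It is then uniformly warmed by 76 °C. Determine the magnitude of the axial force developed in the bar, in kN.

P ≈ 86 kN (compressive)

With zero net strain, σ = E·αΔT = 45 GPa × 25.8×10⁻⁶ × 76 = 88.24 MPa.
Then P = σA = 88.24 × 975 mm² = 86.03 kN, compressive.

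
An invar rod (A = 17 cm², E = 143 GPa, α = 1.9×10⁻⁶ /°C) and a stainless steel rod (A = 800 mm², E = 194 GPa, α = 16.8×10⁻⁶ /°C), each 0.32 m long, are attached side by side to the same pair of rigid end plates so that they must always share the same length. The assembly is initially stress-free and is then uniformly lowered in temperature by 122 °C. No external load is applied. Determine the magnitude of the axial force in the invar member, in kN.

Equilibrium of a rigid end plate with no external load gives equal and opposite internal forces ±P in the two members. Since α_{stainless steel} > α_{invar}, cooling drives the stainless steel into tension and the invar into compression.
Compatibility of the two members (thermal + elastic change equal): (α₁ − α₂)ΔT = P·[1/(A₁E₁) + 1/(A₂E₂)].
|α₁ − α₂|·ΔT = 14.9×10⁻⁶ × 122 = 0.001818.
1/(A₁E₁) + 1/(A₂E₂) = 1/(1700×143×10³) + 1/(800×194×10³) = 1.056×10⁻⁸ N⁻¹.
P = 0.001818 / 1.056×10⁻⁸ = 172200 N = 172.2 kN.

P ≈ 172 kN (compressive in the invar)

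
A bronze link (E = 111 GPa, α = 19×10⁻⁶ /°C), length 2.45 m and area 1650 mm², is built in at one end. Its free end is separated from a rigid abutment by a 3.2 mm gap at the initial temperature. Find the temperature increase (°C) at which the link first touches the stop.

Contact occurs when the free expansion equals the gap: αΔT L = 3.2 mm.
ΔT = 3.2 / (19×10⁻⁶ × 2450) = 68.74 °C.

ΔT ≈ 68.7 °C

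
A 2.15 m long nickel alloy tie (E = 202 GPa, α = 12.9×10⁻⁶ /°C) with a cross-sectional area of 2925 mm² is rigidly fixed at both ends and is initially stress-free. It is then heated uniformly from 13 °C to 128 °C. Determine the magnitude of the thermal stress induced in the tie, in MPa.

σ ≈ 300 MPa (compressive)

With length fixed, the mechanical strain must cancel the thermal strain αΔT = 12.9×10⁻⁶ × 115 = 1483.5×10⁻⁶.
The stress required to suppress this strain is σ = Eε = 202×10³ × 1483.5×10⁻⁶ = 299.7 MPa, compressive since the tie is trying to expand.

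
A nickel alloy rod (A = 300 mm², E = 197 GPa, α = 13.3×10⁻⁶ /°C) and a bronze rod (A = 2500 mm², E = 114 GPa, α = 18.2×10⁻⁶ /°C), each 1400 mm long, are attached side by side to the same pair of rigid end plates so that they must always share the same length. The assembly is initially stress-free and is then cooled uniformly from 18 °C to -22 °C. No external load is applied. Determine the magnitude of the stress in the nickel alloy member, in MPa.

Both members must finish at the same length. With the larger α, the bronze tends to over-contract; the plates restrain it, putting the bronze in tension and the nickel alloy in compression. With no external load the two internal forces are equal and opposite, magnitude P.
Compatibility of the two members (thermal + elastic change equal): (α₁ − α₂)ΔT = P·[1/(A₁E₁) + 1/(A₂E₂)].
|α₁ − α₂|·ΔT = 4.9×10⁻⁶ × 40 = 0.000196.
1/(A₁E₁) + 1/(A₂E₂) = 1/(300×197×10³) + 1/(2500×114×10³) = 2.043×10⁻⁸ N⁻¹.
P = 0.000196 / 2.043×10⁻⁸ = 9594 N = 9.594 kN.
σ_{nickel alloy} = P/A₁ = 9594/300 = 31.98 MPa, compressive.

σ ≈ 32 MPa (compressive)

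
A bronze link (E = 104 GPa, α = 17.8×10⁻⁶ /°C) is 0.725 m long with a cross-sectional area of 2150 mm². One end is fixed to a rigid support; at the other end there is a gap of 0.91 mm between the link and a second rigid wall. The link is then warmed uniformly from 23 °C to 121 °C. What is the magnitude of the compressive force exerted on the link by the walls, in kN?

Unrestrained expansion: δ_free = αΔT L = 17.8×10⁻⁶ × 98 × 725 = 1.265 mm.
After closing the 0.91 mm clearance, 1.265 − 0.91 = 0.3547 mm of expansion remains to be suppressed by the wall.
So σ = E(δ_free − g)/L = 104×10³ × 0.3547/725 = 50.88 MPa.
P = σA = 50.88 × 2150 = 109.4 kN.

P ≈ 109 kN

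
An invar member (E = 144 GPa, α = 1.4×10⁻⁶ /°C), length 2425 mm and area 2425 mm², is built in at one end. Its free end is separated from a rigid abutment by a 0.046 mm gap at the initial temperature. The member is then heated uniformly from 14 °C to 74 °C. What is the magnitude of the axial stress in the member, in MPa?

σ ≈ 9.36 MPa (compressive)

Unrestrained expansion: δ_free = αΔT L = 1.4×10⁻⁶ × 60 × 2425 = 0.2037 mm.
This exceeds the 0.046 mm gap, so the wall pushes back. The portion of expansion that must be recovered elastically is δ_free − gap = 0.2037 − 0.046 = 0.1577 mm.
Compatibility: PL/(AE) = 0.1577 mm, so σ = P/A = E × (0.1577/2425) = 9.364 MPa.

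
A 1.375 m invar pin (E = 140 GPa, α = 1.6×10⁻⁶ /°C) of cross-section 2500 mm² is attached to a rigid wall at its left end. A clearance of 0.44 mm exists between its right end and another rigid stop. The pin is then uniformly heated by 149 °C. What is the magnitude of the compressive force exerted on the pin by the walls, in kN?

Unrestrained expansion: δ_free = αΔT L = 1.6×10⁻⁶ × 149 × 1375 = 0.3278 mm.
Since δ_free = 0.328 mm is less than the 0.44 mm gap, the pin never touches the wall. No axial force develops.

P ≈ 0 kN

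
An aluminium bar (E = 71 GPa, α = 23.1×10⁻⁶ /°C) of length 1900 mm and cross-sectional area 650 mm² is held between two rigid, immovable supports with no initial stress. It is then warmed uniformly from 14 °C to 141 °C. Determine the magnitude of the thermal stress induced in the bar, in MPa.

σ ≈ 208 MPa (compressive)

With length fixed, the mechanical strain must cancel the thermal strain αΔT = 23.1×10⁻⁶ × 127 = 2933.7×10⁻⁶.
σ = EαΔT = 71×10³ × 23.1×10⁻⁶ × 127 = 208.3 MPa (compressive; the bar is trying to expand).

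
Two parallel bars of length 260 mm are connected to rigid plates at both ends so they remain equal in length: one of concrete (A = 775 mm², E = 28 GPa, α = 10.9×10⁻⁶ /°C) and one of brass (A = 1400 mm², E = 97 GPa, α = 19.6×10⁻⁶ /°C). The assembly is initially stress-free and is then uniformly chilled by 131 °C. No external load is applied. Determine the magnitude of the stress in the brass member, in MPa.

σ ≈ 15.2 MPa (tensile)

Both members must finish at the same length. With the larger α, the brass tends to over-contract; the plates restrain it, putting the brass in tension and the concrete in compression. With no external load the two internal forces are equal and opposite, magnitude P.
Setting the final lengths equal and cancelling L: (α₁ − α₂)ΔT = P/(A₁E₁) + P/(A₂E₂).
|α₁ − α₂|·ΔT = 8.7×10⁻⁶ × 131 = 0.00114.
1/(A₁E₁) + 1/(A₂E₂) = 1/(775×28×10³) + 1/(1400×97×10³) = 5.345×10⁻⁸ N⁻¹.
P = 0.00114 / 5.345×10⁻⁸ = 21320 N = 21.32 kN.
σ_{brass} = P/A₂ = 21320/1400 = 15.23 MPa, tensile.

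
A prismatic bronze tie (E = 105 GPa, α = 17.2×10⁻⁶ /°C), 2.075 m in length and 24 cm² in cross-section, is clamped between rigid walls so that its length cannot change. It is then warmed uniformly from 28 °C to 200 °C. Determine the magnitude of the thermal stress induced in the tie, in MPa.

Because both ends are immovable the net strain is zero, and the suppressed thermal strain is αΔT = 17.2×10⁻⁶ × 172 = 2958.4×10⁻⁶.
The stress required to suppress this strain is σ = Eε = 105×10³ × 2958.4×10⁻⁶ = 310.6 MPa, compressive since the tie is trying to expand.

σ ≈ 311 MPa (compressive)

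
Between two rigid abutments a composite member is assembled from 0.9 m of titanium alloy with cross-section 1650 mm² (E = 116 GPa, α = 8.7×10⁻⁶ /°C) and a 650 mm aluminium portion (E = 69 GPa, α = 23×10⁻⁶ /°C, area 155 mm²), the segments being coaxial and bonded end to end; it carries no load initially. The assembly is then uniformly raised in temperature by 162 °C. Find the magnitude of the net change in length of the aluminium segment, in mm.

With the walls removed the bar would change length by δ_free = Σ αᵢΔT Lᵢ = 8.7×10⁻⁶×162×900 + 23×10⁻⁶×162×650 = 3.69 mm.
The walls prevent any net length change, so an axial force P (same in every segment) develops. Compatibility: P · Σ Lᵢ/(AᵢEᵢ) = δ_free.
Σ Lᵢ/(AᵢEᵢ) = 900/(1650×116×10³) + 650/(155×69×10³) = 6.548×10⁻⁵ mm/N.
So P = 3.69 / 6.548×10⁻⁵ = 56.36 kN, compressive.
For the aluminium segment, free thermal change = 23×10⁻⁶×162×650 = 2.422 mm and elastic change from P = 56360×650/(155×69×10³) = 3.425 mm; these oppose, so the net change is 1 mm (segment shortens).

|ΔL| ≈ 1 mm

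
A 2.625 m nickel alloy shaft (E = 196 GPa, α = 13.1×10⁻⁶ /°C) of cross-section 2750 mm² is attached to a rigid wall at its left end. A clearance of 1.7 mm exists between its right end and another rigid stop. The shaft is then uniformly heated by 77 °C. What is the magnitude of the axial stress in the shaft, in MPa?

If the wall were absent the shaft would grow by αΔT L = 13.1×10⁻⁶ × 77 × 2625 = 2.648 mm.
This exceeds the 1.7 mm gap, so the wall pushes back. The portion of expansion that must be recovered elastically is δ_free − gap = 2.648 − 1.7 = 0.9478 mm.
So σ = E(δ_free − g)/L = 196×10³ × 0.9478/2625 = 70.77 MPa.

σ ≈ 70.8 MPa (compressive)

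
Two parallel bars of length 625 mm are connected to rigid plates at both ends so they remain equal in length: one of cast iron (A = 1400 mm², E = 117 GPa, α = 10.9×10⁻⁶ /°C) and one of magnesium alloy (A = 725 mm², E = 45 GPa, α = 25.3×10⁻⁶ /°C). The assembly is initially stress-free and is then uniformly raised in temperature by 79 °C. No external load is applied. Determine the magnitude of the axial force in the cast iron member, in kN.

The magnesium alloy has the larger α, so on heating it would change length more than the cast iron if both were free. The rigid plates force a common final length, so the magnesium alloy is put into compression and the cast iron into tension, with equal and opposite forces P (no external load).
Compatibility of the two members (thermal + elastic change equal): (α₁ − α₂)ΔT = P·[1/(A₁E₁) + 1/(A₂E₂)].
|α₁ − α₂|·ΔT = 14.4×10⁻⁶ × 79 = 0.001138.
1/(A₁E₁) + 1/(A₂E₂) = 1/(1400×117×10³) + 1/(725×45×10³) = 3.676×10⁻⁸ N⁻¹.
P = 0.001138 / 3.676×10⁻⁸ = 30950 N = 30.95 kN.

P ≈ 30.9 kN (tensile in the cast iron)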